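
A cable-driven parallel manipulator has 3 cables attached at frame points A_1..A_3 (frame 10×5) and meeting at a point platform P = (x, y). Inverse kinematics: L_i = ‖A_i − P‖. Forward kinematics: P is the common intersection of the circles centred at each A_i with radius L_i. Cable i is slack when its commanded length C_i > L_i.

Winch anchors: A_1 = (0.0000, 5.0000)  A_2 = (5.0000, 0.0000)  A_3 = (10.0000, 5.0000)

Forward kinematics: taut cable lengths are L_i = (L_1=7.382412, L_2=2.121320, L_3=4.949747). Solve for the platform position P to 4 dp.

(6.5000, 1.5000)

expand ‖A_i−P‖²=L_i² and subtract eq 1 (c_i ≔ ‖A_i‖²−L_i²)
c_1 = 0.0000+25.0000−54.5000 = -29.5000
eq1−eq2 → [-10.0000  10.0000]·P = -50.0000
eq1−eq3 → [-20.0000  0.0000]·P = -130.0000
2×2 solve → P = (6.5000, 1.5000)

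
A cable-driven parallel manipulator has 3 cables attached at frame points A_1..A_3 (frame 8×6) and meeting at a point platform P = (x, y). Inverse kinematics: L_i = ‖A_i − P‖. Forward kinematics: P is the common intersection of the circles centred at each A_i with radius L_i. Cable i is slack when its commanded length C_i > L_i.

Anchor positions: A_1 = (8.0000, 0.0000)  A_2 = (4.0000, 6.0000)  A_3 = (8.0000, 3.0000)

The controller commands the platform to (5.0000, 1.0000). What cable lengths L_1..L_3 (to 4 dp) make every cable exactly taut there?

L_1: Δ = A_1−P = (3.0000, -1.0000) → ‖Δ‖ = √10.0000 = 3.1623
L_2: Δ = A_2−P = (-1.0000, 5.0000) → ‖Δ‖ = √26.0000 = 5.0990
L_3: Δ = A_3−P = (3.0000, 2.0000) → ‖Δ‖ = √13.0000 = 3.6056

(3.1623, 5.0990, 3.6056)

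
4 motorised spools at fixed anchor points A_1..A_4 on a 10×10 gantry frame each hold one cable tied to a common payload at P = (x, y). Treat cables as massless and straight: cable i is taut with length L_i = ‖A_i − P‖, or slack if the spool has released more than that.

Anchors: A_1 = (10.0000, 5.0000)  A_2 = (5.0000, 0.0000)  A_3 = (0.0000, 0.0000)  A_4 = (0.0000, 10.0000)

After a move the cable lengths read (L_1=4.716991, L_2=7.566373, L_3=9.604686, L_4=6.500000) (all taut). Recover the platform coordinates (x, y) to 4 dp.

(6.0000, 7.5000)

circle eqns → linear via eq_j − eq_1; set k_j = A_j·A_j − L_j²
k_1 = 100.0000+25.0000−22.2500 = 102.7500
10.0000·x + 10.0000·y = k_1−k_2 = 135.0000
20.0000·x + 10.0000·y = k_1−k_3 = 195.0000
20.0000·x − 10.0000·y = k_1−k_4 = 45.0000
solve first two rows → x=6.0000, y=7.5000
check cable 4: ‖A_4−P‖² = 42.2500 ≈ L_4² = 42.2500 ✓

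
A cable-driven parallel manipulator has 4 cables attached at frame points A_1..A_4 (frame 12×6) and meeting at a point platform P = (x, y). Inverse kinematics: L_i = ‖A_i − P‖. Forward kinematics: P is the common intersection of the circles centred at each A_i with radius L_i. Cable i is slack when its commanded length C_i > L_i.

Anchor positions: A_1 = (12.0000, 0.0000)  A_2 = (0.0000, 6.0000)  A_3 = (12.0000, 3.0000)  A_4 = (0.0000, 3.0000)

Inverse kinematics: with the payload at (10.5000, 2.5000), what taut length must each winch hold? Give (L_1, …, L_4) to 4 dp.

(2.9155, 11.0680, 1.5811, 10.5119)

cable 1: Δx=1.5000, Δy=-2.5000; L_1 = √(Δx²+Δy²) = 2.9155
cable 2: Δx=-10.5000, Δy=3.5000; L_2 = √(Δx²+Δy²) = 11.0680
cable 3: Δx=1.5000, Δy=0.5000; L_3 = √(Δx²+Δy²) = 1.5811
cable 4: Δx=-10.5000, Δy=0.5000; L_4 = √(Δx²+Δy²) = 10.5119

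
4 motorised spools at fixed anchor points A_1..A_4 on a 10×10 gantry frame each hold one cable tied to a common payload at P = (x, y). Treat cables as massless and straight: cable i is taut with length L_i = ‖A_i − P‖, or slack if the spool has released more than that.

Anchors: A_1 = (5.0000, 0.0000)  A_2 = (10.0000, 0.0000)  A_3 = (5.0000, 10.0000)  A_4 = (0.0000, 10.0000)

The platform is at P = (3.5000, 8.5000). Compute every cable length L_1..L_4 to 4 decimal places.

(8.6313, 10.7005, 2.1213, 3.8079)

L_1 = √((5.0000−3.5000)² + (0.0000−8.5000)²) = 8.6313
L_2 = √((10.0000−3.5000)² + (0.0000−8.5000)²) = 10.7005
L_3 = √((5.0000−3.5000)² + (10.0000−8.5000)²) = 2.1213
L_4 = √((0.0000−3.5000)² + (10.0000−8.5000)²) = 3.8079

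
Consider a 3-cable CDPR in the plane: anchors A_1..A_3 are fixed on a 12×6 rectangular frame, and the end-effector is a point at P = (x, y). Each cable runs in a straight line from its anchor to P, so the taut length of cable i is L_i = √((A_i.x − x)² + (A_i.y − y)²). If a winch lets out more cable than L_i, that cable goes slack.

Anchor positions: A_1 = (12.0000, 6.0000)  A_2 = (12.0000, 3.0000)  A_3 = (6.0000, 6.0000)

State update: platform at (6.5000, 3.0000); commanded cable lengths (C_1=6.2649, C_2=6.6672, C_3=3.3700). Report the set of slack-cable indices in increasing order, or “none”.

i=1: geometric 6.2650 vs commanded 6.2649 ⇒ taut
i=2: geometric 5.5000 vs commanded 6.6672 ⇒ slack
i=3: geometric 3.0414 vs commanded 3.3700 ⇒ slack

2, 3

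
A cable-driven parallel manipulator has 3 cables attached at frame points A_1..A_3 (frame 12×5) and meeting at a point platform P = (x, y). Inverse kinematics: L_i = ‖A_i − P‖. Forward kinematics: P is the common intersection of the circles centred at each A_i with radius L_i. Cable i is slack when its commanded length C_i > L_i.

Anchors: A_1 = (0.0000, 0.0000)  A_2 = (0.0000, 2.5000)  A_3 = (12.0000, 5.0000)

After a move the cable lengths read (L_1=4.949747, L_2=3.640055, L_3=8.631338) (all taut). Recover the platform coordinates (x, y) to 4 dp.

(3.5000, 3.5000)

circle eqns → linear via eq_j − eq_1; set c_j = A_j·A_j − L_j²
c_1 = 0.0000+0.0000−24.5000 = -24.5000
0.0000·x − 5.0000·y = c_1−c_2 = -17.5000
-24.0000·x − 10.0000·y = c_1−c_3 = -119.0000
solve first two rows → x=3.5000, y=3.5000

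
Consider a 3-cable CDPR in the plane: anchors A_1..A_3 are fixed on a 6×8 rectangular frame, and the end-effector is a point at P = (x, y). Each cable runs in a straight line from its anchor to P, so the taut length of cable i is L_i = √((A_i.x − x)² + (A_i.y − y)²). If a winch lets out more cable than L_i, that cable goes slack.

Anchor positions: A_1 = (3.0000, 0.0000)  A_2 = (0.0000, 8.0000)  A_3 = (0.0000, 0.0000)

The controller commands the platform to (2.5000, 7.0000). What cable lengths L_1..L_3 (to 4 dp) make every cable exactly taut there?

L_1 = √((3.0000−2.5000)² + (0.0000−7.0000)²) = 7.0178
L_2 = √((0.0000−2.5000)² + (8.0000−7.0000)²) = 2.6926
L_3 = √((0.0000−2.5000)² + (0.0000−7.0000)²) = 7.4330

(7.0178, 2.6926, 7.4330)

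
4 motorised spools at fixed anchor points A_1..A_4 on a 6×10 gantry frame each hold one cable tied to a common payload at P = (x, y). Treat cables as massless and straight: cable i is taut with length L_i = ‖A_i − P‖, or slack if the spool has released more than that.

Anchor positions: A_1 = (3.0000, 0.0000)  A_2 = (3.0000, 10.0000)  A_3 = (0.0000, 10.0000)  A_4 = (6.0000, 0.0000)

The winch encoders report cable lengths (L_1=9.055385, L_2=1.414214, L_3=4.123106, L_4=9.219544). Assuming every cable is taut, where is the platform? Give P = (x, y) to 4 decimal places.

expand ‖A_i−P‖²=L_i² and subtract eq 1 (k_i ≔ ‖A_i‖²−L_i²)
k_1 = 9.0000+0.0000−82.0000 = -73.0000
eq1−eq2 → [0.0000  -20.0000]·P = -180.0000
eq1−eq3 → [6.0000  -20.0000]·P = -156.0000
eq1−eq4 → [-6.0000  0.0000]·P = -24.0000
2×2 solve → P = (4.0000, 9.0000)
check cable 4: ‖A_4−P‖² = 85.0000 ≈ L_4² = 85.0000 ✓

(4.0000, 9.0000)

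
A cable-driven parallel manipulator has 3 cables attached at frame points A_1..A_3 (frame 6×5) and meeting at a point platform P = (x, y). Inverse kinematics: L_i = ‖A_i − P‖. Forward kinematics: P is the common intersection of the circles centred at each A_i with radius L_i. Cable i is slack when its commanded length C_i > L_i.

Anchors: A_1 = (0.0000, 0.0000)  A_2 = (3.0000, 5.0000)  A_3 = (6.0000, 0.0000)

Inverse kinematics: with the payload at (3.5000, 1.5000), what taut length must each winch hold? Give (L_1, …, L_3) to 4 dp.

L_1 = √((0.0000−3.5000)² + (0.0000−1.5000)²) = 3.8079
L_2 = √((3.0000−3.5000)² + (5.0000−1.5000)²) = 3.5355
L_3 = √((6.0000−3.5000)² + (0.0000−1.5000)²) = 2.9155

(3.8079, 3.5355, 2.9155)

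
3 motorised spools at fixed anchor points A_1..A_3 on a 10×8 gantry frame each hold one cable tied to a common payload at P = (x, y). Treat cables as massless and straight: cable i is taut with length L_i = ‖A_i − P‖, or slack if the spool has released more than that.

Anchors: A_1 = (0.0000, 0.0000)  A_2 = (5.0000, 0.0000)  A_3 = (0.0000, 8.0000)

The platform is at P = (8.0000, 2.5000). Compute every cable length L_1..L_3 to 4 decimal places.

(8.3815, 3.9051, 9.7082)

L_1: Δ = A_1−P = (-8.0000, -2.5000) → ‖Δ‖ = √70.2500 = 8.3815
L_2: Δ = A_2−P = (-3.0000, -2.5000) → ‖Δ‖ = √15.2500 = 3.9051
L_3: Δ = A_3−P = (-8.0000, 5.5000) → ‖Δ‖ = √94.2500 = 9.7082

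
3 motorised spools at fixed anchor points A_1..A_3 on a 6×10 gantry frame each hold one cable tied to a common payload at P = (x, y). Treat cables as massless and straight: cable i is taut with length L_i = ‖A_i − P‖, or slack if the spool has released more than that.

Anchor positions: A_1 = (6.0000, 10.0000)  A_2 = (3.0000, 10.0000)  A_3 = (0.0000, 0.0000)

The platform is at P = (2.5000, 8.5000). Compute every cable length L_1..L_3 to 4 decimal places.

(3.8079, 1.5811, 8.8600)

L_1: Δ = A_1−P = (3.5000, 1.5000) → ‖Δ‖ = √14.5000 = 3.8079
L_2: Δ = A_2−P = (0.5000, 1.5000) → ‖Δ‖ = √2.5000 = 1.5811
L_3: Δ = A_3−P = (-2.5000, -8.5000) → ‖Δ‖ = √78.5000 = 8.8600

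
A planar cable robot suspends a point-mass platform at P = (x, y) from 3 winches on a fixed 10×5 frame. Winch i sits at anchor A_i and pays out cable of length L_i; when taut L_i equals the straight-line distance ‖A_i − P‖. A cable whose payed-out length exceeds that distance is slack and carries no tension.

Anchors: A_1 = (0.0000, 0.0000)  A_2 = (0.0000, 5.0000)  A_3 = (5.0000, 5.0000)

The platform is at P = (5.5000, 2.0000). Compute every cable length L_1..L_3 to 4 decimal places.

(5.8523, 6.2650, 3.0414)

L_1: Δ = A_1−P = (-5.5000, -2.0000) → ‖Δ‖ = √34.2500 = 5.8523
L_2: Δ = A_2−P = (-5.5000, 3.0000) → ‖Δ‖ = √39.2500 = 6.2650
L_3: Δ = A_3−P = (-0.5000, 3.0000) → ‖Δ‖ = √9.2500 = 3.0414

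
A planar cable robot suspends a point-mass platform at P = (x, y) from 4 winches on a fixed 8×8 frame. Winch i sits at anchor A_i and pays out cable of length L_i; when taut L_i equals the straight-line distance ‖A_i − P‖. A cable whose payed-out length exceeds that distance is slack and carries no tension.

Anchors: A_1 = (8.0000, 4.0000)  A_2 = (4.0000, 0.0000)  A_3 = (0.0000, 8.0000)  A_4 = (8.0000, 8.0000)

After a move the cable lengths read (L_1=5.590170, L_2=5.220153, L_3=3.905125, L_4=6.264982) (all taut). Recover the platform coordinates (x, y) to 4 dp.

(2.5000, 5.0000)

expand ‖A_i−P‖²=L_i² and subtract eq 1 (c_i ≔ ‖A_i‖²−L_i²)
c_1 = 64.0000+16.0000−31.2500 = 48.7500
eq1−eq2 → [8.0000  8.0000]·P = 60.0000
eq1−eq3 → [16.0000  -8.0000]·P = 0.0000
eq1−eq4 → [0.0000  -8.0000]·P = -40.0000
2×2 solve → P = (2.5000, 5.0000)
check cable 4: ‖A_4−P‖² = 39.2500 ≈ L_4² = 39.2500 ✓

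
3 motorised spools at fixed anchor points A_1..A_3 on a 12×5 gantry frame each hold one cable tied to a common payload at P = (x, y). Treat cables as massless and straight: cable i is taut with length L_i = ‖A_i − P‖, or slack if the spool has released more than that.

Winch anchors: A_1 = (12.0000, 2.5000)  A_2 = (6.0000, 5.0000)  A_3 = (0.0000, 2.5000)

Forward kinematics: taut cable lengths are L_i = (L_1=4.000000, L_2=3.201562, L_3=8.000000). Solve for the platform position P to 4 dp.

expand ‖A_i−P‖²=L_i² and subtract eq 1 (q_i ≔ ‖A_i‖²−L_i²)
q_1 = 144.0000+6.2500−16.0000 = 134.2500
eq1−eq2 → [12.0000  -5.0000]·P = 83.5000
eq1−eq3 → [24.0000  0.0000]·P = 192.0000
2×2 solve → P = (8.0000, 2.5000)

(8.0000, 2.5000)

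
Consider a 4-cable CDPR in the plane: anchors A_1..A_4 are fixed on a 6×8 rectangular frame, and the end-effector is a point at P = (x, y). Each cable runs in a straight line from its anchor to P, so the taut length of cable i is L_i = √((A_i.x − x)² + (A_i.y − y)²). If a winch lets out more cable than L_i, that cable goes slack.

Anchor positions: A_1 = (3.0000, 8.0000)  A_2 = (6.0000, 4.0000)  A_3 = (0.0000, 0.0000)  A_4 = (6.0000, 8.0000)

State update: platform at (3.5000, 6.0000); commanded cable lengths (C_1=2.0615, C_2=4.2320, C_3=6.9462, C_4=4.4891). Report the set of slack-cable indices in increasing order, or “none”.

cable 1: √((-0.5000)²+(2.0000)²)=2.0616, C_1=2.0615: taut
cable 2: √((2.5000)²+(-2.0000)²)=3.2016, C_2=4.2320: slack
cable 3: √((-3.5000)²+(-6.0000)²)=6.9462, C_3=6.9462: taut
cable 4: √((2.5000)²+(2.0000)²)=3.2016, C_4=4.4891: slack

2, 4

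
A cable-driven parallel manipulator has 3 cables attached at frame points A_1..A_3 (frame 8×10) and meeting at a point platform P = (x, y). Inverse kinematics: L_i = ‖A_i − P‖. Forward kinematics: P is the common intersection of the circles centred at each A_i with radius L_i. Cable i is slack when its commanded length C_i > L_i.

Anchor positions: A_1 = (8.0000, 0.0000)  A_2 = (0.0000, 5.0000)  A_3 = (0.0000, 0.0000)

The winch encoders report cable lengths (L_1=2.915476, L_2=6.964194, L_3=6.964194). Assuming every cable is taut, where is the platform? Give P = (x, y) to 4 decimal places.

(6.5000, 2.5000)

each cable: (A_i−P)·(A_i−P) = L_i²; let k_i = ‖A_i‖²−L_i²
k_1 = 64.0000+0.0000−8.5000 = 55.5000
row 1: 16.0000x − 10.0000y = 79.0000  (k_2=-23.5000)
row 2: 16.0000x + 0.0000y = 104.0000  (k_3=-48.5000)
Cramer on rows 1–2 → x = 6.5000, y = 2.5000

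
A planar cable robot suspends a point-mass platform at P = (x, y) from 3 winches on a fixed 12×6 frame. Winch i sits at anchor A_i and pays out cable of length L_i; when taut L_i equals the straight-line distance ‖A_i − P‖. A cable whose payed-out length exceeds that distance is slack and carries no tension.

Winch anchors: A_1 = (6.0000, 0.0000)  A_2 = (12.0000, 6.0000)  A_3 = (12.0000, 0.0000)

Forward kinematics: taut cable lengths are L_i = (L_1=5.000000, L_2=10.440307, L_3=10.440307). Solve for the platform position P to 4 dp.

expand ‖A_i−P‖²=L_i² and subtract eq 1 (q_i ≔ ‖A_i‖²−L_i²)
q_1 = 36.0000+0.0000−25.0000 = 11.0000
eq1−eq2 → [-12.0000  -12.0000]·P = -60.0000
eq1−eq3 → [-12.0000  0.0000]·P = -24.0000
2×2 solve → P = (2.0000, 3.0000)

(2.0000, 3.0000)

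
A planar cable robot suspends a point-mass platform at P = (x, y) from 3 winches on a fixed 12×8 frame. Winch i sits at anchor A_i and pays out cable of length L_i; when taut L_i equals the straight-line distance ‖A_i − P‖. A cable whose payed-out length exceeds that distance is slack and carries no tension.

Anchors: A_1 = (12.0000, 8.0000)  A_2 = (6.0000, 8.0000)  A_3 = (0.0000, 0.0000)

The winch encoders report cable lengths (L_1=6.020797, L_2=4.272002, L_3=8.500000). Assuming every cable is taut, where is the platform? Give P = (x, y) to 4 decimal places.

each cable: (A_i−P)·(A_i−P) = L_i²; let q_i = ‖A_i‖²−L_i²
q_1 = 144.0000+64.0000−36.2500 = 171.7500
row 1: 12.0000x + 0.0000y = 90.0000  (q_2=81.7500)
row 2: 24.0000x + 16.0000y = 244.0000  (q_3=-72.2500)
Cramer on rows 1–2 → x = 7.5000, y = 4.0000

(7.5000, 4.0000)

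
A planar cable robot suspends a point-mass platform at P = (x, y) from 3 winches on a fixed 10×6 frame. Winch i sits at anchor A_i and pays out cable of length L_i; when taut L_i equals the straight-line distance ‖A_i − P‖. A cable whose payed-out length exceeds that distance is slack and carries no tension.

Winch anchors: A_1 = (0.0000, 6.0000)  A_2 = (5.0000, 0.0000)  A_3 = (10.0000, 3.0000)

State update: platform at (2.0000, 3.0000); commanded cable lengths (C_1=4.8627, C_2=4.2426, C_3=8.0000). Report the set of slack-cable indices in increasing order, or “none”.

1

cable 1: L_1 = ‖A_1−P‖ = 3.6056;  C_1 = 4.8627 → slack
cable 2: L_2 = ‖A_2−P‖ = 4.2426;  C_2 = 4.2426 → taut
cable 3: L_3 = ‖A_3−P‖ = 8.0000;  C_3 = 8.0000 → taut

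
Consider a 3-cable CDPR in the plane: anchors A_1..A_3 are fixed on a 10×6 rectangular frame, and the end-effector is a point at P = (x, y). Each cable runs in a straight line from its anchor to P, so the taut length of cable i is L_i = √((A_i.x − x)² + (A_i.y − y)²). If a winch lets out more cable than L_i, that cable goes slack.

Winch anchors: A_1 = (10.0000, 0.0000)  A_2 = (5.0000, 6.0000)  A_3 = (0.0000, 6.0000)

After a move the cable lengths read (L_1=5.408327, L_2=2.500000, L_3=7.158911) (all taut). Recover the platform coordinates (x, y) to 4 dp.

(7.0000, 4.5000)

circle eqns → linear via eq_j − eq_1; set c_j = A_j·A_j − L_j²
c_1 = 100.0000+0.0000−29.2500 = 70.7500
10.0000·x − 12.0000·y = c_1−c_2 = 16.0000
20.0000·x − 12.0000·y = c_1−c_3 = 86.0000
solve first two rows → x=7.0000, y=4.5000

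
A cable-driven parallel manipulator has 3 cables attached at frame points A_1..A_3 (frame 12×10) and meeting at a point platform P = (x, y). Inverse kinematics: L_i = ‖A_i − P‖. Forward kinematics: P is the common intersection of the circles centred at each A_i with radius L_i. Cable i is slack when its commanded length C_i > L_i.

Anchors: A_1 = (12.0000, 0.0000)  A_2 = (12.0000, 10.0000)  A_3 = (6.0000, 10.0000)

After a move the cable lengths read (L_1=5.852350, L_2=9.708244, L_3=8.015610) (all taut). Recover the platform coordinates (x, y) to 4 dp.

circle eqns → linear via eq_j − eq_1; set q_j = A_j·A_j − L_j²
q_1 = 144.0000+0.0000−34.2500 = 109.7500
0.0000·x − 20.0000·y = q_1−q_2 = -40.0000
12.0000·x − 20.0000·y = q_1−q_3 = 38.0000
solve first two rows → x=6.5000, y=2.0000

(6.5000, 2.0000)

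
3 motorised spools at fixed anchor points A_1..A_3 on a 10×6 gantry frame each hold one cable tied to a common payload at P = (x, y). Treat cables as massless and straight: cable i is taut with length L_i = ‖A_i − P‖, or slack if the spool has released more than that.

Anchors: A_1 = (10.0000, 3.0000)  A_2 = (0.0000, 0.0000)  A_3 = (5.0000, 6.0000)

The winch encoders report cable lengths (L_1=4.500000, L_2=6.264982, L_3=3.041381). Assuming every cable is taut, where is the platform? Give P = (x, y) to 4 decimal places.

(5.5000, 3.0000)

expand ‖A_i−P‖²=L_i² and subtract eq 1 (c_i ≔ ‖A_i‖²−L_i²)
c_1 = 100.0000+9.0000−20.2500 = 88.7500
eq1−eq2 → [20.0000  6.0000]·P = 128.0000
eq1−eq3 → [10.0000  -6.0000]·P = 37.0000
2×2 solve → P = (5.5000, 3.0000)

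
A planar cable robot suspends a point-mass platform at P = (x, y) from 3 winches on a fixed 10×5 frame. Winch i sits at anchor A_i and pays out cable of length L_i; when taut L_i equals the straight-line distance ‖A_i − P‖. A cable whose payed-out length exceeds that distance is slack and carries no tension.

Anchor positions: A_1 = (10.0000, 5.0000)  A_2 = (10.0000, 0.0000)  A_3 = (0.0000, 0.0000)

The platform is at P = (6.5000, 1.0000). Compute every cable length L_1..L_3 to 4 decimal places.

L_1 = √((10.0000−6.5000)² + (5.0000−1.0000)²) = 5.3151
L_2 = √((10.0000−6.5000)² + (0.0000−1.0000)²) = 3.6401
L_3 = √((0.0000−6.5000)² + (0.0000−1.0000)²) = 6.5765

(5.3151, 3.6401, 6.5765)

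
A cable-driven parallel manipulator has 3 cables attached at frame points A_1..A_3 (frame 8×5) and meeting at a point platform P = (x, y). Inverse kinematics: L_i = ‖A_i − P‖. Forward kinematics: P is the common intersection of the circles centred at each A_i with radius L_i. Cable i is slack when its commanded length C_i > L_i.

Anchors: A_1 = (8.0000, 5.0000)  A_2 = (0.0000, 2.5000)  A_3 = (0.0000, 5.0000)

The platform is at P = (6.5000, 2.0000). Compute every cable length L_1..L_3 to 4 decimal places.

(3.3541, 6.5192, 7.1589)

cable 1: Δx=1.5000, Δy=3.0000; L_1 = √(Δx²+Δy²) = 3.3541
cable 2: Δx=-6.5000, Δy=0.5000; L_2 = √(Δx²+Δy²) = 6.5192
cable 3: Δx=-6.5000, Δy=3.0000; L_3 = √(Δx²+Δy²) = 7.1589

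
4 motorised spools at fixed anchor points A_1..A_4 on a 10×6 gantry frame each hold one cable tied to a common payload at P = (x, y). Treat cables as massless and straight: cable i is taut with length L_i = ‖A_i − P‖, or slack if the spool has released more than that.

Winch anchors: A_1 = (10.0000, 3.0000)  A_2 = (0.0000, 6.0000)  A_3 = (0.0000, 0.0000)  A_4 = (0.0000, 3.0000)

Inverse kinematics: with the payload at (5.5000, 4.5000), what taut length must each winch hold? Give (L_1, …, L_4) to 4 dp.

(4.7434, 5.7009, 7.1063, 5.7009)

L_1 = √((10.0000−5.5000)² + (3.0000−4.5000)²) = 4.7434
L_2 = √((0.0000−5.5000)² + (6.0000−4.5000)²) = 5.7009
L_3 = √((0.0000−5.5000)² + (0.0000−4.5000)²) = 7.1063
L_4 = √((0.0000−5.5000)² + (3.0000−4.5000)²) = 5.7009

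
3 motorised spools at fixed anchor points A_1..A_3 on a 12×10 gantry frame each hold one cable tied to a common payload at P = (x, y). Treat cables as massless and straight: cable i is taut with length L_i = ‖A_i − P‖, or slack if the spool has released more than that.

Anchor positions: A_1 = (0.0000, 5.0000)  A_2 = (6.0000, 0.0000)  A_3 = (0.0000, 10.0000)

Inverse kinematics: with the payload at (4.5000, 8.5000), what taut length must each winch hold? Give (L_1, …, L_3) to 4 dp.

cable 1: Δx=-4.5000, Δy=-3.5000; L_1 = √(Δx²+Δy²) = 5.7009
cable 2: Δx=1.5000, Δy=-8.5000; L_2 = √(Δx²+Δy²) = 8.6313
cable 3: Δx=-4.5000, Δy=1.5000; L_3 = √(Δx²+Δy²) = 4.7434

(5.7009, 8.6313, 4.7434)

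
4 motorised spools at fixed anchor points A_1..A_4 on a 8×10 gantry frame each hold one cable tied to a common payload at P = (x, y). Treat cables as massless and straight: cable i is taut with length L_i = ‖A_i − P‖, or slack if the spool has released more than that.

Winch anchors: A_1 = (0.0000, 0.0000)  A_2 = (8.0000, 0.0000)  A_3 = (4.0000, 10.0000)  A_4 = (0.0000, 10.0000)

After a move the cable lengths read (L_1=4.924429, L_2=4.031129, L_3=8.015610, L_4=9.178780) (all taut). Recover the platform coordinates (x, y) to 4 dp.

(4.5000, 2.0000)

each cable: (A_i−P)·(A_i−P) = L_i²; let k_i = ‖A_i‖²−L_i²
k_1 = 0.0000+0.0000−24.2500 = -24.2500
row 1: -16.0000x + 0.0000y = -72.0000  (k_2=47.7500)
row 2: -8.0000x − 20.0000y = -76.0000  (k_3=51.7500)
row 3: 0.0000x − 20.0000y = -40.0000  (k_4=15.7500)
Cramer on rows 1–2 → x = 4.5000, y = 2.0000
check cable 4: ‖A_4−P‖² = 84.2500 ≈ L_4² = 84.2500 ✓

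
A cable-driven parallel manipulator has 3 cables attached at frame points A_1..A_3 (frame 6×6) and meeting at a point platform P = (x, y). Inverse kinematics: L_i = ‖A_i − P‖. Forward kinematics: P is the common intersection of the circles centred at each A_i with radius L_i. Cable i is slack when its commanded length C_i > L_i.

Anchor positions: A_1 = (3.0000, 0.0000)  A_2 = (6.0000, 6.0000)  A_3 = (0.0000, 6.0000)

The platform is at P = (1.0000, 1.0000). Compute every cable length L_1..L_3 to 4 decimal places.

(2.2361, 7.0711, 5.0990)

L_1: Δ = A_1−P = (2.0000, -1.0000) → ‖Δ‖ = √5.0000 = 2.2361
L_2: Δ = A_2−P = (5.0000, 5.0000) → ‖Δ‖ = √50.0000 = 7.0711
L_3: Δ = A_3−P = (-1.0000, 5.0000) → ‖Δ‖ = √26.0000 = 5.0990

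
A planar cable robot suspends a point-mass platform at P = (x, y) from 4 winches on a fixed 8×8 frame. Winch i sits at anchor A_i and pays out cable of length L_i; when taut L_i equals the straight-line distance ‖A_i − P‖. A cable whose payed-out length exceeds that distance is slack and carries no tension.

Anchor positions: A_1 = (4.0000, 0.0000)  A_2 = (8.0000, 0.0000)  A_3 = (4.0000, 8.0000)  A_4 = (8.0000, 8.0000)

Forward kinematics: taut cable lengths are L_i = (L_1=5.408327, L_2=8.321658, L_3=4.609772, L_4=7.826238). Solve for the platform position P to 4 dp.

circle eqns → linear via eq_j − eq_1; set q_j = A_j·A_j − L_j²
q_1 = 16.0000+0.0000−29.2500 = -13.2500
-8.0000·x + 0.0000·y = q_1−q_2 = -8.0000
0.0000·x − 16.0000·y = q_1−q_3 = -72.0000
-8.0000·x − 16.0000·y = q_1−q_4 = -80.0000
solve first two rows → x=1.0000, y=4.5000
check cable 4: ‖A_4−P‖² = 61.2500 ≈ L_4² = 61.2500 ✓

(1.0000, 4.5000)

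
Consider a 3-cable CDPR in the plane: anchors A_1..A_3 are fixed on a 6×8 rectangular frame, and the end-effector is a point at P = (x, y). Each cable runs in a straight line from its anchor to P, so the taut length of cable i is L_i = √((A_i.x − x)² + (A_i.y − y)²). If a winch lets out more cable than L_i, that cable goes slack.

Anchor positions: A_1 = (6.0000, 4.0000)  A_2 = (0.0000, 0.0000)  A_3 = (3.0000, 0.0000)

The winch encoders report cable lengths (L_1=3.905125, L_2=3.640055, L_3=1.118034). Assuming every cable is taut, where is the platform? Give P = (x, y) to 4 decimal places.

circle eqns → linear via eq_j − eq_1; set c_j = A_j·A_j − L_j²
c_1 = 36.0000+16.0000−15.2500 = 36.7500
12.0000·x + 8.0000·y = c_1−c_2 = 50.0000
6.0000·x + 8.0000·y = c_1−c_3 = 29.0000
solve first two rows → x=3.5000, y=1.0000

(3.5000, 1.0000)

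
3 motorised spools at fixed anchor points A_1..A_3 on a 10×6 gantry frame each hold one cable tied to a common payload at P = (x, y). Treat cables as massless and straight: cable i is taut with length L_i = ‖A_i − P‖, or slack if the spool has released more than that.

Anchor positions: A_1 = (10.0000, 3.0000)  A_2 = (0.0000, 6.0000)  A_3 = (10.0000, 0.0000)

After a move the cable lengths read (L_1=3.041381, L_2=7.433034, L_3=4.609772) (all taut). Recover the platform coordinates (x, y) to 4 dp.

each cable: (A_i−P)·(A_i−P) = L_i²; let q_i = ‖A_i‖²−L_i²
q_1 = 100.0000+9.0000−9.2500 = 99.7500
row 1: 20.0000x − 6.0000y = 119.0000  (q_2=-19.2500)
row 2: 0.0000x + 6.0000y = 21.0000  (q_3=78.7500)
Cramer on rows 1–2 → x = 7.0000, y = 3.5000

(7.0000, 3.5000)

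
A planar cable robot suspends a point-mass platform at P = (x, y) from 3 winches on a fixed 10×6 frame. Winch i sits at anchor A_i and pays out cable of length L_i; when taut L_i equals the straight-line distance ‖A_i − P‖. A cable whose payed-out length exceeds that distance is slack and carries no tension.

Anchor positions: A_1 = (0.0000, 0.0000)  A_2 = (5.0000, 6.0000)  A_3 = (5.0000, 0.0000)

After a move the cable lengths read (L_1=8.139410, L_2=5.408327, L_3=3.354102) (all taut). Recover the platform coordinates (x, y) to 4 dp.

(8.0000, 1.5000)

expand ‖A_i−P‖²=L_i² and subtract eq 1 (q_i ≔ ‖A_i‖²−L_i²)
q_1 = 0.0000+0.0000−66.2500 = -66.2500
eq1−eq2 → [-10.0000  -12.0000]·P = -98.0000
eq1−eq3 → [-10.0000  0.0000]·P = -80.0000
2×2 solve → P = (8.0000, 1.5000)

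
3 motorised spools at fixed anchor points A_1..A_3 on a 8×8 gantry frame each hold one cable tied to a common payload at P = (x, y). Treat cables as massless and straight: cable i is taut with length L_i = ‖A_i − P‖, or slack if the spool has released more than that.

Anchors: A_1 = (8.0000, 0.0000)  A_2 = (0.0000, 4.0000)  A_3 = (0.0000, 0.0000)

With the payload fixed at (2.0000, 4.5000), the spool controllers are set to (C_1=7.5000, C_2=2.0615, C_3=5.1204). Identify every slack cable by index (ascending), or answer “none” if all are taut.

cable 1: √((6.0000)²+(-4.5000)²)=7.5000, C_1=7.5000: taut
cable 2: √((-2.0000)²+(-0.5000)²)=2.0616, C_2=2.0615: taut
cable 3: √((-2.0000)²+(-4.5000)²)=4.9244, C_3=5.1204: slack

3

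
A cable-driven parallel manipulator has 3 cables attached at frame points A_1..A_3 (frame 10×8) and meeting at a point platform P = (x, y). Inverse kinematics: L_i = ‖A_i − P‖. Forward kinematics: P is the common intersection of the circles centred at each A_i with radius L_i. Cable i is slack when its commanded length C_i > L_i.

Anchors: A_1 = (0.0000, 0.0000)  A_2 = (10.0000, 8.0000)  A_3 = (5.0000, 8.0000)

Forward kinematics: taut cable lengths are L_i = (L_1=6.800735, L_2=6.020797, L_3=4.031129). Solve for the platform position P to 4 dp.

(5.5000, 4.0000)

each cable: (A_i−P)·(A_i−P) = L_i²; let c_i = ‖A_i‖²−L_i²
c_1 = 0.0000+0.0000−46.2500 = -46.2500
row 1: -20.0000x − 16.0000y = -174.0000  (c_2=127.7500)
row 2: -10.0000x − 16.0000y = -119.0000  (c_3=72.7500)
Cramer on rows 1–2 → x = 5.5000, y = 4.0000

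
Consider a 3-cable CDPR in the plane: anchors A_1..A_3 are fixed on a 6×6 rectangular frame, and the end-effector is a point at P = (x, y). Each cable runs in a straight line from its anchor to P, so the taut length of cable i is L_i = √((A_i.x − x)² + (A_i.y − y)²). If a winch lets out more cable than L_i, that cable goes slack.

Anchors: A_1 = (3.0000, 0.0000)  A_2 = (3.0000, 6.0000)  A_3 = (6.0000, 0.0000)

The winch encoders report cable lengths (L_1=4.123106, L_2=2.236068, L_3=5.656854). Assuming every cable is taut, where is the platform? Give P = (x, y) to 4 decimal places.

(2.0000, 4.0000)

circle eqns → linear via eq_j − eq_1; set c_j = A_j·A_j − L_j²
c_1 = 9.0000+0.0000−17.0000 = -8.0000
0.0000·x − 12.0000·y = c_1−c_2 = -48.0000
-6.0000·x + 0.0000·y = c_1−c_3 = -12.0000
solve first two rows → x=2.0000, y=4.0000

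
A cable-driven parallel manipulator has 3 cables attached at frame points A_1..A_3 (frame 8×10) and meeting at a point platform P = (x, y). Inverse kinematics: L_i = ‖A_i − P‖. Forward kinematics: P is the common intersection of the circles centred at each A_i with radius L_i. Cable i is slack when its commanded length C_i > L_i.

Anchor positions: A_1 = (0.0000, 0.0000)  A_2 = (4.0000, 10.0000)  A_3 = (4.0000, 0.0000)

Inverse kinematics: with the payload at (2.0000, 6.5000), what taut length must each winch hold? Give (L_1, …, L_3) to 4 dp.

L_1 = √((0.0000−2.0000)² + (0.0000−6.5000)²) = 6.8007
L_2 = √((4.0000−2.0000)² + (10.0000−6.5000)²) = 4.0311
L_3 = √((4.0000−2.0000)² + (0.0000−6.5000)²) = 6.8007

(6.8007, 4.0311, 6.8007)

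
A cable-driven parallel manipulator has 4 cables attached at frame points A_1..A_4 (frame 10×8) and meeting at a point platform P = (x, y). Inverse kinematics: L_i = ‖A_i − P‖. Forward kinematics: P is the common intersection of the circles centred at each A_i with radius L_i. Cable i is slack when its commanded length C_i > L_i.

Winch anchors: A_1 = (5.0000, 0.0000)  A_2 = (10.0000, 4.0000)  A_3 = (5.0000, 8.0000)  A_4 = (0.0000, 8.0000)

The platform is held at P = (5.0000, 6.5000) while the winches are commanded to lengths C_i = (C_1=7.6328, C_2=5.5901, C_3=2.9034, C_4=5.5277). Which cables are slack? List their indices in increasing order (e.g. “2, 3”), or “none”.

1, 3, 4

cable 1: L_1 = ‖A_1−P‖ = 6.5000;  C_1 = 7.6328 → slack
cable 2: L_2 = ‖A_2−P‖ = 5.5902;  C_2 = 5.5901 → taut
cable 3: L_3 = ‖A_3−P‖ = 1.5000;  C_3 = 2.9034 → slack
cable 4: L_4 = ‖A_4−P‖ = 5.2202;  C_4 = 5.5277 → slack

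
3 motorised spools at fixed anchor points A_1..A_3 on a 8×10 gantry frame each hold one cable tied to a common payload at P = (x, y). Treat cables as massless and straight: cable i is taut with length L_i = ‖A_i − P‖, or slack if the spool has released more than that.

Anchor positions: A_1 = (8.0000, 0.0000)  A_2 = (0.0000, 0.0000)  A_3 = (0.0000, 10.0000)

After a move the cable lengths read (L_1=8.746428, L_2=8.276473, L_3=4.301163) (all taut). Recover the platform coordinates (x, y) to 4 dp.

each cable: (A_i−P)·(A_i−P) = L_i²; let c_i = ‖A_i‖²−L_i²
c_1 = 64.0000+0.0000−76.5000 = -12.5000
row 1: 16.0000x + 0.0000y = 56.0000  (c_2=-68.5000)
row 2: 16.0000x − 20.0000y = -94.0000  (c_3=81.5000)
Cramer on rows 1–2 → x = 3.5000, y = 7.5000

(3.5000, 7.5000)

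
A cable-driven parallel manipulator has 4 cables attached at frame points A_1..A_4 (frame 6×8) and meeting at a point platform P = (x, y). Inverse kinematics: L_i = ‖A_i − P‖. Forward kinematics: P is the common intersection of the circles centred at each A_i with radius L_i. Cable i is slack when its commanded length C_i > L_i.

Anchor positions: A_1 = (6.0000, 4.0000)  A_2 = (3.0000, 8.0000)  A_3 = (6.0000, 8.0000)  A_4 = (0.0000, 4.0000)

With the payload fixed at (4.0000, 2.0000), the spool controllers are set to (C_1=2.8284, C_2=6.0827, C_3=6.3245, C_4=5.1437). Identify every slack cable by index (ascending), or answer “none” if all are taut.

4

cable 1: √((2.0000)²+(2.0000)²)=2.8284, C_1=2.8284: taut
cable 2: √((-1.0000)²+(6.0000)²)=6.0828, C_2=6.0827: taut
cable 3: √((2.0000)²+(6.0000)²)=6.3246, C_3=6.3245: taut
cable 4: √((-4.0000)²+(2.0000)²)=4.4721, C_4=5.1437: slack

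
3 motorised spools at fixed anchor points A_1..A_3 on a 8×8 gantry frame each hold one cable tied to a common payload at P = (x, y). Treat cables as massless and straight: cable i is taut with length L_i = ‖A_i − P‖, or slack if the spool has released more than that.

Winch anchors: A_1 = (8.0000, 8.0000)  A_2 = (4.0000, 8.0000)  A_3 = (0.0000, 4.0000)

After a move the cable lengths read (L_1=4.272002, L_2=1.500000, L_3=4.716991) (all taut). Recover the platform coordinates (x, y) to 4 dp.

(4.0000, 6.5000)

expand ‖A_i−P‖²=L_i² and subtract eq 1 (k_i ≔ ‖A_i‖²−L_i²)
k_1 = 64.0000+64.0000−18.2500 = 109.7500
eq1−eq2 → [8.0000  0.0000]·P = 32.0000
eq1−eq3 → [16.0000  8.0000]·P = 116.0000
2×2 solve → P = (4.0000, 6.5000)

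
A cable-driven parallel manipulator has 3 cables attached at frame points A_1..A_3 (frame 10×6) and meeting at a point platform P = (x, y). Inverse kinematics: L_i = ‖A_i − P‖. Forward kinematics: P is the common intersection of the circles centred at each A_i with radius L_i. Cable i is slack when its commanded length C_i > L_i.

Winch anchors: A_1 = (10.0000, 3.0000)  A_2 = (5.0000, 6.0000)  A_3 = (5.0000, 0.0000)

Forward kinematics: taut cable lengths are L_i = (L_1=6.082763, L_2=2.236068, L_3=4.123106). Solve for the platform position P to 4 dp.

each cable: (A_i−P)·(A_i−P) = L_i²; let c_i = ‖A_i‖²−L_i²
c_1 = 100.0000+9.0000−37.0000 = 72.0000
row 1: 10.0000x − 6.0000y = 16.0000  (c_2=56.0000)
row 2: 10.0000x + 6.0000y = 64.0000  (c_3=8.0000)
Cramer on rows 1–2 → x = 4.0000, y = 4.0000

(4.0000, 4.0000)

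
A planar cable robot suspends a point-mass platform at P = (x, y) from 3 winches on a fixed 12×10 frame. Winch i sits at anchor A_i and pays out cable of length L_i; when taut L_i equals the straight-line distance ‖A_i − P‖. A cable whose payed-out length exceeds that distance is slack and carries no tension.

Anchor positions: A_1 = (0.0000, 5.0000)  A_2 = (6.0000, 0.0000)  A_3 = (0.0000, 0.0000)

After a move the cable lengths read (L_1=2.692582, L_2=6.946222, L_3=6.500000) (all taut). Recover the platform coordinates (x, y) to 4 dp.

(2.5000, 6.0000)

circle eqns → linear via eq_j − eq_1; set k_j = A_j·A_j − L_j²
k_1 = 0.0000+25.0000−7.2500 = 17.7500
-12.0000·x + 10.0000·y = k_1−k_2 = 30.0000
0.0000·x + 10.0000·y = k_1−k_3 = 60.0000
solve first two rows → x=2.5000, y=6.0000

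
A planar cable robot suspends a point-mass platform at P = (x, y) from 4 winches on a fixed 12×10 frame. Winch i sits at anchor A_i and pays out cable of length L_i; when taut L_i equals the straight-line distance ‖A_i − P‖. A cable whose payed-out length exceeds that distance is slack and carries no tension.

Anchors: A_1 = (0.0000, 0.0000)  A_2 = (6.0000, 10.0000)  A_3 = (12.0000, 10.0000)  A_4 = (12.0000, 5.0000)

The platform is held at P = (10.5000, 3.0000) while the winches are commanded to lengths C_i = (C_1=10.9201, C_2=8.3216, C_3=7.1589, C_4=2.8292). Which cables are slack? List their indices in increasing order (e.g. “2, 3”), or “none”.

4

cable 1: √((-10.5000)²+(-3.0000)²)=10.9202, C_1=10.9201: taut
cable 2: √((-4.5000)²+(7.0000)²)=8.3217, C_2=8.3216: taut
cable 3: √((1.5000)²+(7.0000)²)=7.1589, C_3=7.1589: taut
cable 4: √((1.5000)²+(2.0000)²)=2.5000, C_4=2.8292: slack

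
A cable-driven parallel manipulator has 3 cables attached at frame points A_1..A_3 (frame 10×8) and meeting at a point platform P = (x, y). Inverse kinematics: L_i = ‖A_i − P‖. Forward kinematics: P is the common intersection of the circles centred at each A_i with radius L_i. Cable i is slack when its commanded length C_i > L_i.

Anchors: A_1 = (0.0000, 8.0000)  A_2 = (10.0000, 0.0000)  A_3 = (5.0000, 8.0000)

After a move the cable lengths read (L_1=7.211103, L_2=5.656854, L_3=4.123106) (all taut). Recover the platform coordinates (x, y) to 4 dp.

each cable: (A_i−P)·(A_i−P) = L_i²; let c_i = ‖A_i‖²−L_i²
c_1 = 0.0000+64.0000−52.0000 = 12.0000
row 1: -20.0000x + 16.0000y = -56.0000  (c_2=68.0000)
row 2: -10.0000x + 0.0000y = -60.0000  (c_3=72.0000)
Cramer on rows 1–2 → x = 6.0000, y = 4.0000

(6.0000, 4.0000)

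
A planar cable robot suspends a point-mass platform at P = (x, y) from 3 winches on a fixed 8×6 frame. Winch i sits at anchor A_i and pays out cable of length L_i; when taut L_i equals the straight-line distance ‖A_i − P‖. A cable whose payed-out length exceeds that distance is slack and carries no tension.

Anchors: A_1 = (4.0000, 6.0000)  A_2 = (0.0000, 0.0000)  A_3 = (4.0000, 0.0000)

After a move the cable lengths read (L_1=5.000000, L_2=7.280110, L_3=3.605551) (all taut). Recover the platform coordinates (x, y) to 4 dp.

each cable: (A_i−P)·(A_i−P) = L_i²; let q_i = ‖A_i‖²−L_i²
q_1 = 16.0000+36.0000−25.0000 = 27.0000
row 1: 8.0000x + 12.0000y = 80.0000  (q_2=-53.0000)
row 2: 0.0000x + 12.0000y = 24.0000  (q_3=3.0000)
Cramer on rows 1–2 → x = 7.0000, y = 2.0000

(7.0000, 2.0000)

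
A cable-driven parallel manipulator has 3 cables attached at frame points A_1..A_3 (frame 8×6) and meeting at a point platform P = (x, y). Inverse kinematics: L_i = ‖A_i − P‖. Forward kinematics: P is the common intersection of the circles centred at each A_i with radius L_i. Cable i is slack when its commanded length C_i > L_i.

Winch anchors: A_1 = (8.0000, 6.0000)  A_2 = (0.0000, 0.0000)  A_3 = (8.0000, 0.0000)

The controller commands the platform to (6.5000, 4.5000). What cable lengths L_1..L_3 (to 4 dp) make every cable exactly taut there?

cable 1: Δx=1.5000, Δy=1.5000; L_1 = √(Δx²+Δy²) = 2.1213
cable 2: Δx=-6.5000, Δy=-4.5000; L_2 = √(Δx²+Δy²) = 7.9057
cable 3: Δx=1.5000, Δy=-4.5000; L_3 = √(Δx²+Δy²) = 4.7434

(2.1213, 7.9057, 4.7434)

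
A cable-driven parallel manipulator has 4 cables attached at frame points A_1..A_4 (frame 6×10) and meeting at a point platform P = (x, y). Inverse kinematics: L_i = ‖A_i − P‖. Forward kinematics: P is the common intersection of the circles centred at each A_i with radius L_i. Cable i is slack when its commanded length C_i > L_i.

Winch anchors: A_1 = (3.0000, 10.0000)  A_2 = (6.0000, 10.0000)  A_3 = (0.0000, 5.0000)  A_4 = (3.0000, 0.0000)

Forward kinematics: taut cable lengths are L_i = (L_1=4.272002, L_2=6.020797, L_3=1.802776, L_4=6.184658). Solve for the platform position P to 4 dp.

circle eqns → linear via eq_j − eq_1; set c_j = A_j·A_j − L_j²
c_1 = 9.0000+100.0000−18.2500 = 90.7500
-6.0000·x + 0.0000·y = c_1−c_2 = -9.0000
6.0000·x + 10.0000·y = c_1−c_3 = 69.0000
0.0000·x + 20.0000·y = c_1−c_4 = 120.0000
solve first two rows → x=1.5000, y=6.0000
check cable 4: ‖A_4−P‖² = 38.2500 ≈ L_4² = 38.2500 ✓

(1.5000, 6.0000)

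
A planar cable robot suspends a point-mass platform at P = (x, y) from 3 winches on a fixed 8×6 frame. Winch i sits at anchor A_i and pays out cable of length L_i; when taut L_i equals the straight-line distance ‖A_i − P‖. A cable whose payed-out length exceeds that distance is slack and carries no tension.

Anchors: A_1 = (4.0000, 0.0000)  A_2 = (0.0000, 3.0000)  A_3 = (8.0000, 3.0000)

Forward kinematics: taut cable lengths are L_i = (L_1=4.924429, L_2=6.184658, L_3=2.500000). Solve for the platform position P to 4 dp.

each cable: (A_i−P)·(A_i−P) = L_i²; let q_i = ‖A_i‖²−L_i²
q_1 = 16.0000+0.0000−24.2500 = -8.2500
row 1: 8.0000x − 6.0000y = 21.0000  (q_2=-29.2500)
row 2: -8.0000x − 6.0000y = -75.0000  (q_3=66.7500)
Cramer on rows 1–2 → x = 6.0000, y = 4.5000

(6.0000, 4.5000)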